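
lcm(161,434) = 9982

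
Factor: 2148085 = 5^1*23^1*18679^1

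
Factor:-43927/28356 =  - 2^(-2) * 3^( - 1)*13^1*17^( -1 )*31^1*109^1*139^( - 1)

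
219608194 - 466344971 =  - 246736777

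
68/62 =34/31  =  1.10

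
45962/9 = 45962/9 =5106.89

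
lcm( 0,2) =0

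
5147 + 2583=7730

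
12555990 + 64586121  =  77142111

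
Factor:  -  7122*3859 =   -  2^1 *3^1 * 17^1*227^1*1187^1=- 27483798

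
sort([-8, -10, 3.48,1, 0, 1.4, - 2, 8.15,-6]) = [ - 10, - 8, - 6,-2,0, 1,1.4 , 3.48, 8.15 ] 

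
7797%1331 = 1142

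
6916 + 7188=14104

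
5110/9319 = 5110/9319 = 0.55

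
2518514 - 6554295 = - 4035781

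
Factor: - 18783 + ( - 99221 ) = - 118004 = - 2^2*29501^1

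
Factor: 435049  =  439^1*991^1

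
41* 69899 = 2865859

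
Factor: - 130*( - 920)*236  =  2^6*5^2*13^1*23^1*59^1 =28225600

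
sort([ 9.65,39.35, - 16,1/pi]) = [-16,1/pi,  9.65 , 39.35]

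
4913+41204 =46117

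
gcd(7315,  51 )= 1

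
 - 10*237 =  - 2370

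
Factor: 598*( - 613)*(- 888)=2^4*3^1*13^1  *  23^1*37^1*613^1=325517712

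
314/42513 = 314/42513 =0.01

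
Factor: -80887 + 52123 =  - 2^2*3^2*17^1*47^1=- 28764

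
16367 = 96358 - 79991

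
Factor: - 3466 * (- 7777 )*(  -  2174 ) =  - 2^2 *7^1*11^1 * 101^1*1087^1*1733^1  =  -58600348268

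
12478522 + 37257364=49735886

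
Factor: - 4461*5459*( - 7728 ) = 2^4*3^2*7^1*23^1*53^1*103^1*1487^1= 188196885072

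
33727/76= 33727/76 = 443.78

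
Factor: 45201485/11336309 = 5^1* 7^1*23^( - 1)* 492883^( - 1 )* 1291471^1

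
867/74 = 867/74 = 11.72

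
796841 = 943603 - 146762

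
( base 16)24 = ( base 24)1c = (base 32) 14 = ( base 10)36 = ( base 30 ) 16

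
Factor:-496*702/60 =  - 29016/5 = -2^3*3^2*5^( - 1 )  *  13^1*31^1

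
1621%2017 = 1621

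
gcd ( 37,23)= 1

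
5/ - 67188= - 1 + 67183/67188 = - 0.00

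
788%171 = 104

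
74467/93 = 74467/93 = 800.72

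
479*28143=13480497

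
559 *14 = 7826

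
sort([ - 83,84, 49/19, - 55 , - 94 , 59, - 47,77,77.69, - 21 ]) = [ - 94,  -  83, - 55, - 47, - 21 , 49/19, 59,77,77.69, 84]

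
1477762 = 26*56837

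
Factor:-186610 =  - 2^1*5^1*18661^1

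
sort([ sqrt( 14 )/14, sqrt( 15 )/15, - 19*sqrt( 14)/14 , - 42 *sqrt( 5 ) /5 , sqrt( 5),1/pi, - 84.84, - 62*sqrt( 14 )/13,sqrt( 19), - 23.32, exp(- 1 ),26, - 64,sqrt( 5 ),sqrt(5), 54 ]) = [ - 84.84, -64 , - 23.32, - 42  *sqrt( 5)/5, - 62*sqrt( 14)/13, - 19*sqrt( 14 )/14,sqrt(15 ) /15,sqrt( 14 ) /14, 1/pi,exp( - 1) , sqrt(5 ), sqrt(5 ),sqrt( 5),sqrt(  19),26,54] 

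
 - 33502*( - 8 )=268016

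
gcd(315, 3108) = 21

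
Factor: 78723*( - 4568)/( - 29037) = 2^3*3^1 * 571^1*8747^1 * 9679^ ( - 1) = 119868888/9679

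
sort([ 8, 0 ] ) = [ 0, 8]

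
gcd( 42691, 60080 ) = 1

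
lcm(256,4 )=256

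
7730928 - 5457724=2273204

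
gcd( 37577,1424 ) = 1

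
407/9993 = 407/9993= 0.04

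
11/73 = 11/73 = 0.15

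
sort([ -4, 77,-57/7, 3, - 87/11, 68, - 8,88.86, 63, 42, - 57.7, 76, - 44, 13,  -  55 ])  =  [ - 57.7,  -  55, - 44, - 57/7, - 8, - 87/11,  -  4 , 3, 13, 42,63, 68,76, 77,88.86]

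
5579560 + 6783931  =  12363491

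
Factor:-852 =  - 2^2* 3^1*71^1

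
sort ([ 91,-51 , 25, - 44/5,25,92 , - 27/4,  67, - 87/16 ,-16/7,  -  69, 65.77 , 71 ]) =[  -  69 , - 51,  -  44/5, - 27/4,-87/16,-16/7, 25,25, 65.77,67,  71, 91 , 92] 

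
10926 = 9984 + 942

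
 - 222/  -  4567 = 222/4567 = 0.05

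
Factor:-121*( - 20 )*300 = 726000 = 2^4*3^1*5^3*11^2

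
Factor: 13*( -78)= - 2^1 *3^1 *13^2 = - 1014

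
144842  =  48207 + 96635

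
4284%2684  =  1600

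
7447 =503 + 6944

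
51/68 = 3/4 = 0.75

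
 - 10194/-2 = 5097 + 0/1 = 5097.00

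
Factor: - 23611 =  - 7^1*3373^1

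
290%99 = 92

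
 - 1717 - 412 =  - 2129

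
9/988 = 9/988 = 0.01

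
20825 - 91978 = - 71153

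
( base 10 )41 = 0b101001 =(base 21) 1k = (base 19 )23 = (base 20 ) 21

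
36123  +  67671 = 103794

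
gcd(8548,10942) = 2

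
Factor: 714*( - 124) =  - 88536 = - 2^3*3^1*7^1*17^1*31^1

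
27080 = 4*6770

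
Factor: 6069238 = 2^1 * 7^2*17^1*3643^1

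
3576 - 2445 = 1131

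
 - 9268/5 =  - 9268/5 = -1853.60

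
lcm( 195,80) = 3120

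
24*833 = 19992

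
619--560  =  1179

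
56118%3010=1938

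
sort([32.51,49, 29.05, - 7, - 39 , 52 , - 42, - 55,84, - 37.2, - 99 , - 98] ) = [-99,  -  98, - 55, - 42 , - 39, - 37.2, - 7,29.05,  32.51, 49,52,84 ]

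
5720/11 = 520 = 520.00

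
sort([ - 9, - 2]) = [ - 9, - 2] 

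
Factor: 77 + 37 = 2^1*3^1* 19^1 = 114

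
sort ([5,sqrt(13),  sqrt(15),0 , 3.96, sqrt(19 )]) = [0,sqrt( 13), sqrt( 15), 3.96,sqrt( 19 ),5 ]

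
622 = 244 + 378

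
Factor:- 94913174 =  - 2^1*2731^1*17377^1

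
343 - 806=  - 463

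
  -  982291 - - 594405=  -  387886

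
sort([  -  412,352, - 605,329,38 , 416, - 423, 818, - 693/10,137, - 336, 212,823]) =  [-605, - 423,- 412, - 336,-693/10, 38,137 , 212,329,352, 416,818,823]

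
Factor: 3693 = 3^1  *1231^1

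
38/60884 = 19/30442=0.00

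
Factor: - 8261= - 11^1  *  751^1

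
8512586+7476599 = 15989185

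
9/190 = 9/190 = 0.05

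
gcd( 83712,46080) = 768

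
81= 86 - 5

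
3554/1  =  3554 = 3554.00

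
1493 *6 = 8958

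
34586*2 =69172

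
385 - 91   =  294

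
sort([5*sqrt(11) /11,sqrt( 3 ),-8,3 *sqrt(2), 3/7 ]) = [ - 8, 3/7,5*sqrt(11 )/11,sqrt(3),3*sqrt(2 )]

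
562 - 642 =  - 80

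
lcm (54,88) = 2376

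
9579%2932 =783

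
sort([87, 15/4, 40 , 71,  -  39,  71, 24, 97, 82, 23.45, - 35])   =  [ - 39, - 35,15/4,23.45,24, 40,71,71,82, 87,97 ] 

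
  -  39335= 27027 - 66362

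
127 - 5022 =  - 4895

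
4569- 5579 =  - 1010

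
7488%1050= 138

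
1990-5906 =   -  3916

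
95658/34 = 2813 +8/17 = 2813.47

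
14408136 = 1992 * 7233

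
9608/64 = 1201/8=150.12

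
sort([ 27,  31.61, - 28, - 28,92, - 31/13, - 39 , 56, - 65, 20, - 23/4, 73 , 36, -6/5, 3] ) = [ - 65,-39 ,  -  28, - 28,-23/4, - 31/13, -6/5, 3, 20, 27, 31.61,36, 56, 73, 92] 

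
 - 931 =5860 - 6791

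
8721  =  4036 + 4685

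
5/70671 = 5/70671 = 0.00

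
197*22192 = 4371824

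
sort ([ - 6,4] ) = [ - 6,4]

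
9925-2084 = 7841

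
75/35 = 15/7 = 2.14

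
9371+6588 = 15959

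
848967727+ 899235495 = 1748203222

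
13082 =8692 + 4390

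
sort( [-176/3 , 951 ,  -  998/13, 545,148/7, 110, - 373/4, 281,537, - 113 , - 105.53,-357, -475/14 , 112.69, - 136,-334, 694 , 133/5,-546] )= [ - 546 , - 357, - 334, - 136 , - 113, - 105.53, - 373/4, - 998/13, - 176/3,-475/14 , 148/7,  133/5, 110, 112.69,281 , 537,  545, 694, 951 ] 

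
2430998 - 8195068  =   - 5764070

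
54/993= 18/331 = 0.05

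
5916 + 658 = 6574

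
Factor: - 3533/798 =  - 2^(-1 )*3^( - 1 ) * 7^(-1) *19^ (-1)*3533^1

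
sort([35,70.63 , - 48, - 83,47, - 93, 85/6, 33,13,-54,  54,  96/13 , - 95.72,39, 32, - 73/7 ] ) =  [  -  95.72, - 93,-83,  -  54, - 48, - 73/7, 96/13 , 13,  85/6,32,33, 35,39,47 , 54, 70.63]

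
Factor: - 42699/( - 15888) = 2^( - 4 )  *43^1 = 43/16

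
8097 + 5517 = 13614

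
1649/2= 1649/2 = 824.50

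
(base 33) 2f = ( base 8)121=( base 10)81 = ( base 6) 213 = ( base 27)30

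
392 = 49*8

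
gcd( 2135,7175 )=35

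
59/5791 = 59/5791  =  0.01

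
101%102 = 101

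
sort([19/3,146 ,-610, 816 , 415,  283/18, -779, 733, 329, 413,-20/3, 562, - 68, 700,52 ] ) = [ - 779,  -  610,  -  68,- 20/3, 19/3,283/18, 52 , 146, 329, 413,  415 , 562,700, 733, 816]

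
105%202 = 105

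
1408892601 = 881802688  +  527089913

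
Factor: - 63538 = - 2^1 * 31769^1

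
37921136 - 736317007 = -698395871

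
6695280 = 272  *24615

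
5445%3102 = 2343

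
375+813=1188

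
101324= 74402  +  26922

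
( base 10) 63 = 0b111111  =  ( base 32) 1v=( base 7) 120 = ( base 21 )30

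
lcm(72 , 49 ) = 3528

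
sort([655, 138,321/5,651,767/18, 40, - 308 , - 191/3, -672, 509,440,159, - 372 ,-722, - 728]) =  [ - 728, - 722, - 672, - 372,-308,-191/3, 40,767/18,321/5,138, 159, 440,509 , 651 , 655]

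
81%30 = 21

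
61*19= 1159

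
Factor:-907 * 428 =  - 2^2*107^1*907^1 = - 388196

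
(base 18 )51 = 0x5b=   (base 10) 91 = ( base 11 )83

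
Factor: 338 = 2^1*13^2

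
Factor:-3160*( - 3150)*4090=40711860000 =2^5*3^2*5^4  *7^1*79^1*409^1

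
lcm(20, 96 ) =480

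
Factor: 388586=2^1 * 11^1*17^1*1039^1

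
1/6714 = 1/6714 = 0.00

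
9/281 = 9/281 = 0.03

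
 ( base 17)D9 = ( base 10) 230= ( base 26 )8M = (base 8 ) 346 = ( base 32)76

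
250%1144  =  250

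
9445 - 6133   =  3312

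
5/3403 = 5/3403= 0.00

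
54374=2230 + 52144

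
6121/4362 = 6121/4362 = 1.40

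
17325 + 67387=84712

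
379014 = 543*698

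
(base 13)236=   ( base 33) bk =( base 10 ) 383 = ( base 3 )112012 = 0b101111111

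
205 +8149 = 8354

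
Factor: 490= 2^1*5^1*7^2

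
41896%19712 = 2472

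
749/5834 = 749/5834 = 0.13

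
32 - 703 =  - 671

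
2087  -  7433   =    -  5346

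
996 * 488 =486048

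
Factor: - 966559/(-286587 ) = 3^(- 2 )*7^(  -  1 )*11^1*4549^(-1 )*87869^1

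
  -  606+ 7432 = 6826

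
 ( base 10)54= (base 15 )39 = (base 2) 110110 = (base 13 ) 42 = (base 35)1j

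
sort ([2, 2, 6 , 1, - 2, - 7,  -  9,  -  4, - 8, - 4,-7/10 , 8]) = [ - 9, - 8 ,  -  7, - 4,- 4, - 2, - 7/10,1,2,2, 6,8]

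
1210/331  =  3  +  217/331 = 3.66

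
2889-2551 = 338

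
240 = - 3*( - 80)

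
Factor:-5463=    - 3^2*607^1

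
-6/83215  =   - 6/83215  =  - 0.00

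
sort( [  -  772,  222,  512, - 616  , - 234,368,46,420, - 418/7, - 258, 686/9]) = [-772, -616, - 258  , - 234, - 418/7 , 46, 686/9,222 , 368, 420, 512]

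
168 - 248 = -80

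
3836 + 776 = 4612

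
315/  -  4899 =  - 105/1633 =- 0.06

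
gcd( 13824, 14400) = 576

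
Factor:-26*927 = - 2^1*3^2*13^1*103^1 = - 24102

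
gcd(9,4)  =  1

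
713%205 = 98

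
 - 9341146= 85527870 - 94869016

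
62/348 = 31/174 = 0.18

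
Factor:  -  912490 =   -  2^1*5^1*91249^1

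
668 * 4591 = 3066788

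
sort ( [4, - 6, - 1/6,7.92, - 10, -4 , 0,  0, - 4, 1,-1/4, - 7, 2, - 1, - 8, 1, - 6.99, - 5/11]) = [ - 10 , - 8, - 7 , - 6.99,-6, - 4, - 4, - 1 , - 5/11, - 1/4,- 1/6,0, 0,1 , 1, 2,4, 7.92] 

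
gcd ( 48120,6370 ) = 10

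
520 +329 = 849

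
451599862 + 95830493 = 547430355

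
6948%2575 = 1798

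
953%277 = 122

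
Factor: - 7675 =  - 5^2*307^1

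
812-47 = 765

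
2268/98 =162/7 = 23.14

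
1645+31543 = 33188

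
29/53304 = 29/53304 = 0.00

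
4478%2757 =1721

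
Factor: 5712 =2^4*3^1*7^1 * 17^1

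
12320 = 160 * 77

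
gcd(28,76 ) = 4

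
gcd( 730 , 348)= 2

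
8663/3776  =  2 + 1111/3776 = 2.29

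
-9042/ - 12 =753 + 1/2 = 753.50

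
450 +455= 905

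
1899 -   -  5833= 7732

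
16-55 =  - 39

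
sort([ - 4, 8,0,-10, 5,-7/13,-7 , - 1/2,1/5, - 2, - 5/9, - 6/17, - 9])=[ - 10, - 9, - 7, - 4,- 2 , -5/9, - 7/13,-1/2,  -  6/17,0, 1/5,5,8] 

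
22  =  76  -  54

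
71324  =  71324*1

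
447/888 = 149/296  =  0.50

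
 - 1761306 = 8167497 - 9928803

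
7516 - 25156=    - 17640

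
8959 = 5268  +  3691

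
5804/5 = 5804/5 = 1160.80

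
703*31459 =22115677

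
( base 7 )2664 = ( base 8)2002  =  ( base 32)102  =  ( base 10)1026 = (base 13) 60c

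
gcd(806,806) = 806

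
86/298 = 43/149 = 0.29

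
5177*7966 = 41239982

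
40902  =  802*51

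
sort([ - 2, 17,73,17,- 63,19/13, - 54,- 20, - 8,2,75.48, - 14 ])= [ - 63, - 54 , - 20, - 14 ,  -  8, - 2,19/13, 2,17,17,73,  75.48]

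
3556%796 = 372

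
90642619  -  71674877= 18967742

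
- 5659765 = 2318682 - 7978447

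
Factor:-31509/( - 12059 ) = 3^4*31^( - 1 ) =81/31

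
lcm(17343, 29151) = 1370097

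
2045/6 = 2045/6 = 340.83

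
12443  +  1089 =13532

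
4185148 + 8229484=12414632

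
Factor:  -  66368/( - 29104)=244/107=2^2  *  61^1 * 107^(- 1 ) 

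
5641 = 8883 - 3242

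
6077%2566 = 945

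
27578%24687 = 2891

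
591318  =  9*65702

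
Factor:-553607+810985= 2^1*11^1*11699^1 = 257378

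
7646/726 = 10  +  193/363  =  10.53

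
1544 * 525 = 810600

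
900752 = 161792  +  738960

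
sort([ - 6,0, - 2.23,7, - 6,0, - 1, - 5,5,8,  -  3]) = [  -  6,-6 ,  -  5,-3 , - 2.23, - 1, 0,0,5,7,8]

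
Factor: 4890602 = 2^1*2445301^1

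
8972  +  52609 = 61581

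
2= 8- 6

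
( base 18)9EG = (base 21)74d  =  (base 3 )11100221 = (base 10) 3184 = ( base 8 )6160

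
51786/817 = 51786/817 = 63.39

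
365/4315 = 73/863  =  0.08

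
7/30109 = 7/30109  =  0.00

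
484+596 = 1080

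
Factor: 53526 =2^1*3^1*11^1 * 811^1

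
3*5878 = 17634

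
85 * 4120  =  350200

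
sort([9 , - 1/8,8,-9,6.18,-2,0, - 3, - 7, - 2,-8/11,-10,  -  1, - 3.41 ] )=[  -  10,-9, - 7, - 3.41, -3,-2,  -  2,-1,  -  8/11, - 1/8,  0,6.18,8, 9 ]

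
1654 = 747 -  - 907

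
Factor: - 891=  - 3^4 * 11^1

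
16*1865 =29840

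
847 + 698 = 1545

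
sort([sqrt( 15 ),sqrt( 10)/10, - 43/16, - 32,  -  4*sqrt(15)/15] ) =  [ - 32,-43/16,  -  4 * sqrt(15) /15, sqrt ( 10)/10,sqrt( 15)] 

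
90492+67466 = 157958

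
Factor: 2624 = 2^6*41^1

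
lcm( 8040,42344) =635160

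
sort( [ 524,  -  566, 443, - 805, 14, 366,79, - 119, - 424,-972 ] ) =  [ - 972, - 805, - 566, - 424, - 119, 14  ,  79, 366, 443,524]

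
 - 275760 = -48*5745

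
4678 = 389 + 4289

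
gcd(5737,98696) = 1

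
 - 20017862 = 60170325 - 80188187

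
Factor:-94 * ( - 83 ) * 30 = 2^2*3^1*5^1 * 47^1*83^1 = 234060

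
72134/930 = 36067/465 = 77.56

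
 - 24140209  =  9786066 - 33926275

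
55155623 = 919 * 60017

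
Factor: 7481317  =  7481317^1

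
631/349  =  631/349=1.81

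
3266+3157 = 6423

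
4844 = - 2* ( - 2422)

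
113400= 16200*7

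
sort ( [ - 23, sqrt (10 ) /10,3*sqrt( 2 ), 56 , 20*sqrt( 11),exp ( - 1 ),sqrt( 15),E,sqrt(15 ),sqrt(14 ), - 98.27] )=[ - 98.27, - 23, sqrt( 10) /10,exp (-1 ),E, sqrt( 14 ),sqrt(15),sqrt( 15),3*sqrt( 2), 56, 20*sqrt ( 11 )]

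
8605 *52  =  447460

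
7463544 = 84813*88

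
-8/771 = -1 + 763/771= - 0.01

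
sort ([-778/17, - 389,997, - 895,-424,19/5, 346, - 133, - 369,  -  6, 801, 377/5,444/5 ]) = [  -  895, -424,- 389,-369, - 133 ,-778/17,-6, 19/5, 377/5, 444/5, 346,  801, 997]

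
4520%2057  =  406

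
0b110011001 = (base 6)1521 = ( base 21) JA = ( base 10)409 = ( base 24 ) h1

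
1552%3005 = 1552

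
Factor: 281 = 281^1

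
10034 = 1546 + 8488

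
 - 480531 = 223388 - 703919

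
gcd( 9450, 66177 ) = 27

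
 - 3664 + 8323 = 4659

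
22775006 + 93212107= 115987113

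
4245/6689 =4245/6689 = 0.63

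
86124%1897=759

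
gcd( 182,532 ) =14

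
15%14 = 1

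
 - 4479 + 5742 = 1263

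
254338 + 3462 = 257800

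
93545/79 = 1184 + 9/79 =1184.11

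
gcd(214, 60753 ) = 1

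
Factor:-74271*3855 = - 3^2*5^1*19^1 * 257^1*1303^1=-  286314705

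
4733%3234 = 1499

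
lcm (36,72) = 72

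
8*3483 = 27864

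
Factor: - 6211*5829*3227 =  - 3^1*7^1* 29^1*67^1*461^1*6211^1 = - 116830046613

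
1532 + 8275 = 9807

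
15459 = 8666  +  6793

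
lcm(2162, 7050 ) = 162150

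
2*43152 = 86304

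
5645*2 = 11290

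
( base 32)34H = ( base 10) 3217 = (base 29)3nr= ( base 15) e47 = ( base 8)6221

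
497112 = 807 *616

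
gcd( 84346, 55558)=2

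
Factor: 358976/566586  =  179488/283293 = 2^5*3^( - 2)  *71^1 * 79^1*31477^( - 1)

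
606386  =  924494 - 318108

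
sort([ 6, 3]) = [ 3, 6] 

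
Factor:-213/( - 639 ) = 3^( - 1) = 1/3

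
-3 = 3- 6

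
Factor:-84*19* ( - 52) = 82992 = 2^4*3^1*  7^1 * 13^1*19^1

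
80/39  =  2 + 2/39 = 2.05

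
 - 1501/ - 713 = 1501/713 = 2.11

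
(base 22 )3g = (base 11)75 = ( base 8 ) 122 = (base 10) 82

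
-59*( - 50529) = 2981211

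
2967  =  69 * 43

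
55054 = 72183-17129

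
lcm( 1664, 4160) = 8320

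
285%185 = 100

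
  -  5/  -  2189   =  5/2189 = 0.00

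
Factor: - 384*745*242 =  - 2^8*3^1*5^1*11^2*149^1= - 69231360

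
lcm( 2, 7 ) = 14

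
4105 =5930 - 1825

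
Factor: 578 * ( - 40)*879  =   - 2^4 *3^1*5^1*17^2*293^1=-  20322480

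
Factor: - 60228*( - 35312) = 2126771136 =2^6*3^2*7^1*239^1*2207^1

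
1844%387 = 296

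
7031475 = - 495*( - 14205)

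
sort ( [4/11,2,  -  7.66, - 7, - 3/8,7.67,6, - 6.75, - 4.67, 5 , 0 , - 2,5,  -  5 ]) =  [ - 7.66,  -  7,  -  6.75 , -5,- 4.67 , - 2,  -  3/8,  0, 4/11,2 , 5  ,  5,6,7.67]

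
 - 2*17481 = - 34962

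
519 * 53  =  27507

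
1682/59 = 28+30/59 = 28.51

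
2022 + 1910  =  3932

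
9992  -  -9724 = 19716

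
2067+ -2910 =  -843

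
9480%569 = 376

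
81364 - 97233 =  - 15869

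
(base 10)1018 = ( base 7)2653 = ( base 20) 2AI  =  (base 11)846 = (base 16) 3FA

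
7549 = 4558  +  2991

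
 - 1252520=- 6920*181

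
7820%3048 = 1724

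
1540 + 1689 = 3229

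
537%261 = 15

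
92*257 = 23644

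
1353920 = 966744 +387176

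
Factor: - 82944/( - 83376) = 2^6*3^1 * 193^( - 1 ) = 192/193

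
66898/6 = 33449/3 = 11149.67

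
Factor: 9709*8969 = 7^1 * 19^1*73^1 * 8969^1 = 87080021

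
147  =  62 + 85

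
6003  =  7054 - 1051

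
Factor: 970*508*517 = 2^3*5^1*11^1*47^1*97^1*127^1= 254756920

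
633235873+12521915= 645757788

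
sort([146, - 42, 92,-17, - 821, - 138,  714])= [ - 821, - 138,-42,  -  17,92,146, 714]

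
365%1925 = 365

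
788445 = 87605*9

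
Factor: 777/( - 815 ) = -3^1*5^ ( - 1 )*7^1*37^1*163^( - 1)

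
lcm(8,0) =0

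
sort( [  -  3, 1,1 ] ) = [ - 3,1 , 1] 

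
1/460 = 1/460 = 0.00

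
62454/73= 62454/73 = 855.53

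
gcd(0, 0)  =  0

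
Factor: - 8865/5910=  - 2^( - 1 ) * 3^1 = -3/2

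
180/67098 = 30/11183= 0.00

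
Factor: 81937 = 81937^1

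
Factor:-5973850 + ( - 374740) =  - 6348590 = - 2^1*5^1*634859^1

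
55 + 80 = 135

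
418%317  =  101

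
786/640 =1 + 73/320 = 1.23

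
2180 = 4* 545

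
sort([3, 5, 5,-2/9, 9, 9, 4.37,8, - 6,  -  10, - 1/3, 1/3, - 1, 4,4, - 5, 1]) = [ - 10, - 6 , - 5 ,- 1, - 1/3 , - 2/9, 1/3, 1, 3,4 , 4, 4.37,5, 5,8,9,9]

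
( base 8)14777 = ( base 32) 6FV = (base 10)6655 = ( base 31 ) 6sl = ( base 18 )129d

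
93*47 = 4371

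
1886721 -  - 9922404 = 11809125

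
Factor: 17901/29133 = 51/83 = 3^1*17^1*83^( - 1) 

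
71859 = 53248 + 18611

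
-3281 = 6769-10050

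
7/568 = 7/568= 0.01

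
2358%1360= 998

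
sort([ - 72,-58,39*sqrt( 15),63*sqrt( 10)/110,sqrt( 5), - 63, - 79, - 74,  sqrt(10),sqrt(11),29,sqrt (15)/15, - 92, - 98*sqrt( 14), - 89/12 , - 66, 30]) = [ - 98*sqrt(14), - 92, - 79,  -  74, - 72, - 66, - 63, - 58, - 89/12, sqrt( 15 ) /15,63*sqrt(10 )/110, sqrt(5), sqrt(10 ),sqrt( 11),29,30 , 39*sqrt(15)]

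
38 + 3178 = 3216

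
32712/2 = 16356 = 16356.00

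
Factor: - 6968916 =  - 2^2*3^4*137^1*157^1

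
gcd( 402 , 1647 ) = 3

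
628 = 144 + 484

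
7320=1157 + 6163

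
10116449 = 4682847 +5433602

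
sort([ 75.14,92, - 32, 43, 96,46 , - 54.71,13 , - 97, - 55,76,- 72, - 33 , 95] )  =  [ - 97 , - 72, - 55,-54.71, -33,  -  32, 13, 43,46,  75.14,76, 92,95,96 ]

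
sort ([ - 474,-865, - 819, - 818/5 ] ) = [ - 865, - 819,-474,-818/5 ] 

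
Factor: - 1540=-2^2*5^1*7^1*11^1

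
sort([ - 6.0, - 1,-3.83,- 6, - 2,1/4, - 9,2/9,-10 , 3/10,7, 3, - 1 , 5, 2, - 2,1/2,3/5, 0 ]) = [ - 10, - 9, - 6.0, - 6, - 3.83, - 2, - 2,  -  1 , -1, 0, 2/9, 1/4, 3/10 , 1/2,3/5,2, 3,5, 7 ]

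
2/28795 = 2/28795 =0.00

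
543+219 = 762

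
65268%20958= 2394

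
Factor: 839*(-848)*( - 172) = 122373184  =  2^6*43^1*53^1*839^1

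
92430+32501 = 124931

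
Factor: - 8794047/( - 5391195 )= 2931349/1797065  =  5^(- 1 )*29^1*107^ ( - 1 )*3359^( - 1)*101081^1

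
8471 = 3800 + 4671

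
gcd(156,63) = 3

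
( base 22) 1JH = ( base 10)919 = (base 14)499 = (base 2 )1110010111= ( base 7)2452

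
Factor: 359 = 359^1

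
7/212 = 7/212 = 0.03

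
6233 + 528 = 6761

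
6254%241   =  229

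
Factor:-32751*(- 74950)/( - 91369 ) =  - 2454687450/91369 = -2^1*3^3 *5^2*1213^1*1499^1 *91369^(-1 ) 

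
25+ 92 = 117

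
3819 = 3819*1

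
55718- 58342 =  - 2624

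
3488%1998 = 1490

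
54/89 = 54/89 = 0.61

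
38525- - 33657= 72182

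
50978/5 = 10195 + 3/5 =10195.60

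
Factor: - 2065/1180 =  - 2^(-2)*7^1 = -7/4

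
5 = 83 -78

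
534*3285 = 1754190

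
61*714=43554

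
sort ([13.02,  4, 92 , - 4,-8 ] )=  [- 8 , - 4, 4 , 13.02,92]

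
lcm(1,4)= 4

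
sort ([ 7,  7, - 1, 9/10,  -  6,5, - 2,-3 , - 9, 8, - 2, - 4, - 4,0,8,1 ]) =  [ - 9, - 6, - 4, - 4,  -  3 ,-2, - 2,-1, 0,9/10,  1,5,7,7, 8,8 ]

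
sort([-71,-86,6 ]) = [ - 86,-71,6]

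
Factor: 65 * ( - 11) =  - 715 =- 5^1  *  11^1*13^1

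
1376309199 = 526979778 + 849329421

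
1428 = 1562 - 134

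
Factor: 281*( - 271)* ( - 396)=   2^2 *3^2*11^1*271^1*281^1 = 30155796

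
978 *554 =541812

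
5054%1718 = 1618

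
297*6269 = 1861893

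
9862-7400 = 2462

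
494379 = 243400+250979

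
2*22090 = 44180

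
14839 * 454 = 6736906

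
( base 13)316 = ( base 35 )f1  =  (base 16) 20E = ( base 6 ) 2234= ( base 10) 526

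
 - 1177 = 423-1600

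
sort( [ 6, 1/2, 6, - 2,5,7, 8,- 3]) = [ - 3, - 2, 1/2,  5, 6, 6,7, 8 ]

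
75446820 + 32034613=107481433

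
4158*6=24948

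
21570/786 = 27 + 58/131 = 27.44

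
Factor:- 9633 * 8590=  - 2^1*3^1* 5^1*13^2*19^1 * 859^1 = - 82747470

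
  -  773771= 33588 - 807359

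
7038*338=2378844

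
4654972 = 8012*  581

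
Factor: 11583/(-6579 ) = -3^2*11^1*13^1*17^( - 1)*43^( - 1) = - 1287/731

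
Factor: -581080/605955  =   - 584/609 = -2^3*3^( - 1 )*7^( - 1)*  29^(-1 ) *73^1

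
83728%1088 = 1040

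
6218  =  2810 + 3408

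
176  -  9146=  - 8970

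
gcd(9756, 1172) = 4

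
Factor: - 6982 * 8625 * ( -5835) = 2^1*3^2*5^4 * 23^1* 389^1 * 3491^1 = 351382241250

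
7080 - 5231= 1849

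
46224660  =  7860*5881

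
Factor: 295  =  5^1*59^1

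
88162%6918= 5146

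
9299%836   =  103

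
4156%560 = 236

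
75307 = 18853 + 56454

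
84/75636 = 7/6303 = 0.00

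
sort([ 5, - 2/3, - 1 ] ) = [ - 1, - 2/3,5]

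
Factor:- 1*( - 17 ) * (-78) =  - 1326 = - 2^1*3^1*13^1 * 17^1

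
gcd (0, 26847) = 26847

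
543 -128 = 415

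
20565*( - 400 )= - 8226000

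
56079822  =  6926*8097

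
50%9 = 5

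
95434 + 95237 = 190671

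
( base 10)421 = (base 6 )1541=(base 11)353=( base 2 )110100101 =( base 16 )1a5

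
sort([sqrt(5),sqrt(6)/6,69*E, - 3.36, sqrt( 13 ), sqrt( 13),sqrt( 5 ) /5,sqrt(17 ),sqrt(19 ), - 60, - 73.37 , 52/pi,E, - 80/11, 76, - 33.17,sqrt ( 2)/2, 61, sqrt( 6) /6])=[ - 73.37 , - 60,  -  33.17, -80/11, - 3.36,sqrt( 6) /6, sqrt( 6)/6 , sqrt( 5 ) /5, sqrt( 2)/2, sqrt( 5) , E,sqrt( 13),sqrt( 13 ),sqrt (17 ),sqrt( 19 ), 52/pi, 61,76, 69 * E ]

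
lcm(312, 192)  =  2496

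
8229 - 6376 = 1853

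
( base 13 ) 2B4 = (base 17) 1B9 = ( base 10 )485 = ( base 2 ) 111100101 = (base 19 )16A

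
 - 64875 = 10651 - 75526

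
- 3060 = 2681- 5741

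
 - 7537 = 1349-8886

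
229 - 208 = 21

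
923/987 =923/987 = 0.94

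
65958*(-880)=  - 58043040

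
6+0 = 6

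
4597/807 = 4597/807 = 5.70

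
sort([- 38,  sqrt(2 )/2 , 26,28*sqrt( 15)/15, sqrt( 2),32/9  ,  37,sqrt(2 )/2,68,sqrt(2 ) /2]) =[ - 38,sqrt( 2)/2,sqrt( 2)/2, sqrt( 2)/2, sqrt ( 2 ),32/9,28*sqrt ( 15 )/15,26,37,68 ] 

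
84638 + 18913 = 103551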